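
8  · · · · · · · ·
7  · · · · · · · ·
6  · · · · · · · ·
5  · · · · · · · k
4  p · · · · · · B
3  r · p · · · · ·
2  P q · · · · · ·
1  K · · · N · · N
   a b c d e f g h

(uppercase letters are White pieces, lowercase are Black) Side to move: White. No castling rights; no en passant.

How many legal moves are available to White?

White to move; king on a1.
In check: yes, from the black queen on b2.
Legal moves: none.
Count: 0.

0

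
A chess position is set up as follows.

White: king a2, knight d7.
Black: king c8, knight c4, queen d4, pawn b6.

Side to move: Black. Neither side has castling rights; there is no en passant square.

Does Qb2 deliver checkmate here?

yes

After Qb2: white king on a2; in check: yes, from the black queen on b2.
King squares — a1: attacked by Qb2; b1: attacked by Qb2; b2: attacked by Nc4; a3: attacked by Qb2; b3: attacked by Qb2.
White has no legal moves → checkmate.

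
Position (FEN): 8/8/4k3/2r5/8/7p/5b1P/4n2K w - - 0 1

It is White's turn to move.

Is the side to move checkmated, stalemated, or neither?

stalemate

White to move; white king on h1.
In check: no.
King squares — g1: attacked by Bf2; g2: attacked by Ne1; h2: own pawn.
Legal moves for White: none.
Not in check and no legal moves → stalemate.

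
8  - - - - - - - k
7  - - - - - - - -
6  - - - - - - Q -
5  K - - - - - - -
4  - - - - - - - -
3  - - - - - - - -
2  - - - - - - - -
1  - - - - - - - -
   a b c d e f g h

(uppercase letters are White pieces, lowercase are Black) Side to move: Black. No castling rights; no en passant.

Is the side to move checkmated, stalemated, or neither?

Black to move; black king on h8.
In check: no.
King squares — g7: attacked by Qg6; h7: attacked by Qg6; g8: attacked by Qg6.
Legal moves for Black: none.
Not in check and no legal moves → stalemate.

stalemate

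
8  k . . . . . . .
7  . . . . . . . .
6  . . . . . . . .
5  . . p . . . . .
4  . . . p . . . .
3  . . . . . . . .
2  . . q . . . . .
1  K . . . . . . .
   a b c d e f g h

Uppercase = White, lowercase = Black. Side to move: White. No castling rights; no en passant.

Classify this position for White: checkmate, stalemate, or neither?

stalemate

White to move; white king on a1.
In check: no.
King squares — b1: attacked by Qc2; a2: attacked by Qc2; b2: attacked by Qc2.
Legal moves for White: none.
Not in check and no legal moves → stalemate.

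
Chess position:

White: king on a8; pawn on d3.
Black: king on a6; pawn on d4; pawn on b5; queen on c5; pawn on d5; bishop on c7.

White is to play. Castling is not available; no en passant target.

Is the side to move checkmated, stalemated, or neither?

stalemate

White to move; white king on a8.
In check: no.
King squares — a7: attacked by Qc5; b7: attacked by Ka6; b8: attacked by Bc7.
Legal moves for White: none.
Not in check and no legal moves → stalemate.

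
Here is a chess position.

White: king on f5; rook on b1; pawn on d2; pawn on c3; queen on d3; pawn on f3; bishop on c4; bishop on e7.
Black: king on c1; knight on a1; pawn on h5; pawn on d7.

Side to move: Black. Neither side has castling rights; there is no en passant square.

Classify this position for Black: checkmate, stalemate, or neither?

Black to move; black king on c1.
In check: yes, from the white rook on b1.
King squares — b1: attacked by Qd3; d1: attacked by Rb1; b2: attacked by Rb1; c2: attacked by Qd3; d2: attacked by Qd3.
Legal moves for Black: none.
In check with no legal moves → checkmate.

checkmate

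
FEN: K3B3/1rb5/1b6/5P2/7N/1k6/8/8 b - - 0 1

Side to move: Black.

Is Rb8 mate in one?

After Rb8: white king on a8; in check: yes, from the black rook on b8.
King squares — a7: attacked by Bb6; b7: attacked by Rb8; b8: attacked by Bc7.
White has no legal moves → checkmate.

yes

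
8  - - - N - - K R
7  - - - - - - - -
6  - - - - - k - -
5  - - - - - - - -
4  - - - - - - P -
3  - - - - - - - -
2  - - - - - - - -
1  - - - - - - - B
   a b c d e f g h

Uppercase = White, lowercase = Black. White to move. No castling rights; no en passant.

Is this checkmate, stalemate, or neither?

White to move; white king on g8.
In check: no.
Legal moves for White include: Rh7, Rh6+, Rh5, Rh4, Rh3, Rh2, Kf8, Kh7, Nf7, Nb7, Ne6, Nc6, Ba8, Bb7, Bc6, Bd5, Be4, Bf3, ... (list truncated; more exist).
White has legal moves and is not in check → neither.

neither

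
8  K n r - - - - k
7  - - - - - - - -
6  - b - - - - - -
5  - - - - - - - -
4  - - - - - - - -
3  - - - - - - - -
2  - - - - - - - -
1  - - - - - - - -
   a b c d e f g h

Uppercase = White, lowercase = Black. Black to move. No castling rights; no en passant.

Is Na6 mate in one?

no

After Na6: white king on a8; in check: yes, from the black rook on c8.
White has 1 legal reply: Kb7.
In check but a legal move exists → not checkmate.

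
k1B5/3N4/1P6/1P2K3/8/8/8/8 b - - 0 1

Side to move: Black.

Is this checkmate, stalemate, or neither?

stalemate

Black to move; black king on a8.
In check: no.
King squares — a7: attacked by Pb6; b7: attacked by Bc8; b8: attacked by Nd7.
Legal moves for Black: none.
Not in check and no legal moves → stalemate.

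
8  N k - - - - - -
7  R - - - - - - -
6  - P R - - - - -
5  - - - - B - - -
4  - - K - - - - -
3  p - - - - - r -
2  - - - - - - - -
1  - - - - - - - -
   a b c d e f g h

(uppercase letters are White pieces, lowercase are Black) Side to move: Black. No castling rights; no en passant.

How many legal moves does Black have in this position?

Black to move; king on b8.
In check: yes, from the white bishop on e5.
Legal moves: none.
Count: 0.

0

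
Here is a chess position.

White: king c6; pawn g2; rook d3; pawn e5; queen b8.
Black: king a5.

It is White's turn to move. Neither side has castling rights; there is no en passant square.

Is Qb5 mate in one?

yes

After Qb5: black king on a5; in check: yes, from the white queen on b5.
King squares — a4: attacked by Qb5; b4: attacked by Qb5; b5: attacked by Kc6; a6: attacked by Qb5; b6: attacked by Qb5.
Black has no legal moves → checkmate.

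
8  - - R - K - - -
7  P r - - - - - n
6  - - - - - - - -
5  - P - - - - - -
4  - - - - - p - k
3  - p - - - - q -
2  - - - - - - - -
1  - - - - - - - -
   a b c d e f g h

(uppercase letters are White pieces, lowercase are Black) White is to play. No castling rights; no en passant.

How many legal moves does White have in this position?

White to move; king on e8.
In check: no.
Legal moves: Kd8, Rd8, Rb8, Ra8, Rc7, Rc6, Rc5, Rc4, Rc3, Rc2, Rc1, a8=Q, a8=R, a8=B, a8=N, b6.
Count: 16.

16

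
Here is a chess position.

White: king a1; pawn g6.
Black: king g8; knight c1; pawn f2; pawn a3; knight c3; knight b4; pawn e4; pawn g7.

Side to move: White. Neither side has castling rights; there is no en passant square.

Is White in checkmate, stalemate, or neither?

stalemate

White to move; white king on a1.
In check: no.
King squares — b1: attacked by Nc3; a2: attacked by Nc1; b2: attacked by Pa3.
Legal moves for White: none.
Not in check and no legal moves → stalemate.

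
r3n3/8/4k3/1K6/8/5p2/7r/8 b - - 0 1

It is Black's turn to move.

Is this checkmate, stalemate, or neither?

neither

Black to move; black king on e6.
In check: no.
Legal moves for Black include: Ng7, Nc7+, Nf6, Nd6+, Rd8, Rc8, Rb8+, Ra7, Ra6, Ra5+, Ra4, Ra3, Raa2, Ra1, Kf7, Ke7, Kd7, Kf6, ... (list truncated; more exist).
Black has legal moves and is not in check → neither.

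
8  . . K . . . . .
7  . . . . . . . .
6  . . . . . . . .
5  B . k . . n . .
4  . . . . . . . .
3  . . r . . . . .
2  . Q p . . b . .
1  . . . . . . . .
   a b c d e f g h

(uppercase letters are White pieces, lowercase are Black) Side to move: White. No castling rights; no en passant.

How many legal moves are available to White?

White to move; king on c8.
In check: no.
Legal moves: Kd8, Kb8, Kd7, Kc7, Kb7, Bd8, Bc7, Bb6+, Bb4+, Bxc3, Qb8, Qb7, Qb6+, Qb5+, Qb4+, Qxc3+, Qb3, Qa3+, Qxc2, Qa2, Qc1, Qb1, Qa1.
Count: 23.

23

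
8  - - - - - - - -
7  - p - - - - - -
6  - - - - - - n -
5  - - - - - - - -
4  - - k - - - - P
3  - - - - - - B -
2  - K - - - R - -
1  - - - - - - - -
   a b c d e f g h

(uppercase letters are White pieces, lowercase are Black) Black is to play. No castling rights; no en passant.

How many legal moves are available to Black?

14

Black to move; king on c4.
In check: no.
Legal moves: Nh8, Nf8, Ne7, Ne5, Nxh4, Nf4, Kd5, Kc5, Kb5, Kd4, Kb4, Kd3, b6, b5.
Count: 14.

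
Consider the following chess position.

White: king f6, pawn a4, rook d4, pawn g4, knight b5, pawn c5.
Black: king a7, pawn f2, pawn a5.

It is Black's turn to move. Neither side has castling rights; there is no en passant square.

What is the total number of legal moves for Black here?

4

Black to move; king on a7.
In check: yes, from the white knight on b5.
Legal moves: Kb8, Ka8, Kb7, Ka6.
Count: 4.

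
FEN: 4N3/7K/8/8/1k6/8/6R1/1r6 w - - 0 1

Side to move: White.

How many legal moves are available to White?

White to move; king on h7.
In check: no.
Legal moves: Ng7, Nc7, Nf6, Nd6, Kh8, Kg8, Kg7, Kh6, Kg6, Rg8, Rg7, Rg6, Rg5, Rg4+, Rg3, Rh2, Rf2, Re2, Rd2, Rc2, Rb2+, Ra2, Rg1.
Count: 23.

23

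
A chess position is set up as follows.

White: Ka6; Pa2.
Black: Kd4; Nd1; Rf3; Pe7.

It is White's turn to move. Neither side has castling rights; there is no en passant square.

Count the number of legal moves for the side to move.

White to move; king on a6.
In check: no.
Legal moves: Kb7, Ka7, Kb6, Kb5, Ka5, a3, a4.
Count: 7.

7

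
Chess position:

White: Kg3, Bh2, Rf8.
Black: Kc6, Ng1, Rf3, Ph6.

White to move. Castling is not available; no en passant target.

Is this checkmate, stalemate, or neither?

White to move; white king on g3.
In check: yes, from the black rook on f3.
King squares — f2: attacked by Rf3; g2: available; h2: own bishop; f3: attacked by Ng1; h3: attacked by Ng1; f4: attacked by Rf3; g4: available; h4: available.
Legal moves for White: Kh4, Kg4, Kg2, Rxf3.
White is in check but has 4 legal moves → neither.

neither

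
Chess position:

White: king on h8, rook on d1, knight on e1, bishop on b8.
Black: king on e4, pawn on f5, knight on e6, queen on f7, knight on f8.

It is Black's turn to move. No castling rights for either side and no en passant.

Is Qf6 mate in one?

After Qf6: white king on h8; in check: yes, from the black queen on f6.
White has 1 legal reply: Kg8.
In check but a legal move exists → not checkmate.

no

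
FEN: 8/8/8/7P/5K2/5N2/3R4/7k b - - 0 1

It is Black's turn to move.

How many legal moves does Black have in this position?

Black to move; king on h1.
In check: no.
Legal moves: none.
Count: 0.

0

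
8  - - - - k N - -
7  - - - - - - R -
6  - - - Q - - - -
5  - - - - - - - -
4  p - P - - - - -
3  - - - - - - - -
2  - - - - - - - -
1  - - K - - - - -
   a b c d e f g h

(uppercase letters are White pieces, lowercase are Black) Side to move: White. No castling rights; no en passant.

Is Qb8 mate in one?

After Qb8: black king on e8; in check: yes, from the white queen on b8.
King squares — d7: attacked by Rg7; e7: attacked by Rg7; f7: attacked by Rg7; d8: attacked by Qb8; f8: attacked by Qb8.
Black has no legal moves → checkmate.

yes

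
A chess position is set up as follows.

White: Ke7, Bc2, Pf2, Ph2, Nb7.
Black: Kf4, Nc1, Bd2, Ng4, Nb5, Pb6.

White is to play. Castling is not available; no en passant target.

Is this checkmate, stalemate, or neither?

White to move; white king on e7.
In check: no.
Legal moves for White include: Kf8, Ke8, Kd8, Kf7, Kd7, Ke6, Nd8, Nd6, Nc5, Na5, Bh7, Bg6, Bf5, Be4, Ba4, Bd3, Bb3, Bd1, ... (list truncated; more exist).
White has legal moves and is not in check → neither.

neither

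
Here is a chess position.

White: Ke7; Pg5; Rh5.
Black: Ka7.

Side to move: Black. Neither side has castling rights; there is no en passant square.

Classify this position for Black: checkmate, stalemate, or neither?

Black to move; black king on a7.
In check: no.
Legal moves for Black: Kb8, Ka8, Kb7, Kb6, Ka6.
Black has 5 legal moves and is not in check → neither.

neither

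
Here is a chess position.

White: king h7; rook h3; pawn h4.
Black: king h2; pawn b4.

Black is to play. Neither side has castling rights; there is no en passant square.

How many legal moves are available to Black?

3

Black to move; king on h2.
In check: yes, from the white rook on h3.
Legal moves: Kxh3, Kg2, Kg1.
Count: 3.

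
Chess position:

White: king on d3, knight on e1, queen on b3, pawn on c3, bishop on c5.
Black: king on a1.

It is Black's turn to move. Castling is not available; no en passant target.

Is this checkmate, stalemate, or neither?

stalemate

Black to move; black king on a1.
In check: no.
King squares — b1: attacked by Qb3; a2: attacked by Qb3; b2: attacked by Qb3.
Legal moves for Black: none.
Not in check and no legal moves → stalemate.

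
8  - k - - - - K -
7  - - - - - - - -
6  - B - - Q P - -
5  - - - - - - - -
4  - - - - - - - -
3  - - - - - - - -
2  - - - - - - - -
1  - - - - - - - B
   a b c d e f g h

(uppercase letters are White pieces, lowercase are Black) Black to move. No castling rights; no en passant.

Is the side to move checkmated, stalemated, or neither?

Black to move; black king on b8.
In check: no.
King squares — a7: attacked by Bb6; b7: attacked by Bh1; c7: attacked by Bb6; a8: attacked by Bh1; c8: attacked by Qe6.
Legal moves for Black: none.
Not in check and no legal moves → stalemate.

stalemate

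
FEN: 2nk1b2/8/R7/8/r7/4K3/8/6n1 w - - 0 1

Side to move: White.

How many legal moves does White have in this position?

White to move; king on e3.
In check: no.
Legal moves: Ra8, Ra7, Rh6, Rg6, Rf6, Re6, Rd6+, Rc6, Rb6, Ra5, Rxa4, Kd3, Kf2, Kd2.
Count: 14.

14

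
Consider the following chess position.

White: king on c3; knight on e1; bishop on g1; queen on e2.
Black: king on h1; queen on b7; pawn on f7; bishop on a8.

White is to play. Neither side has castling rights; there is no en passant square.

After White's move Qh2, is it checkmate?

yes

After Qh2: black king on h1; in check: yes, from the white queen on h2.
King squares — g1: attacked by Qh2; g2: attacked by Ne1; h2: attacked by Bg1.
Black has no legal moves → checkmate.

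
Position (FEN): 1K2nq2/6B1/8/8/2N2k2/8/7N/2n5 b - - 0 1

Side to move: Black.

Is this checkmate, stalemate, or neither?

Black to move; black king on f4.
In check: no.
Legal moves for Black include: Qh8, Qg8, Qxg7, Qf7, Qe7, Qf6, Qd6+, Qf5, Qc5, Qb4+, Qa3, Nxg7+, Nc7+, Nf6+, Nd6+, Kg5, Kf5, Ke4, ... (list truncated; more exist).
Black has legal moves and is not in check → neither.

neither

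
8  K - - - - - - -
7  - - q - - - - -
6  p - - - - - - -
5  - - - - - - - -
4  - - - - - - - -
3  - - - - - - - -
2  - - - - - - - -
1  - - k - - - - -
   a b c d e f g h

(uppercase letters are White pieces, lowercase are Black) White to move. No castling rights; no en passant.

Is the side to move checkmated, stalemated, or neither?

stalemate

White to move; white king on a8.
In check: no.
King squares — a7: attacked by Qc7; b7: attacked by Qc7; b8: attacked by Qc7.
Legal moves for White: none.
Not in check and no legal moves → stalemate.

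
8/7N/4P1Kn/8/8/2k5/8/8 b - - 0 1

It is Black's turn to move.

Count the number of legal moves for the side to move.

12

Black to move; king on c3.
In check: no.
Legal moves: Ng8, Nf7, Nf5, Ng4, Kd4, Kc4, Kb4, Kd3, Kb3, Kd2, Kc2, Kb2.
Count: 12.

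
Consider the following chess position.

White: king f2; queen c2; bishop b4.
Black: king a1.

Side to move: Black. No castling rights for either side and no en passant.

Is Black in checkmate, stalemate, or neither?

Black to move; black king on a1.
In check: no.
King squares — b1: attacked by Qc2; a2: attacked by Qc2; b2: attacked by Qc2.
Legal moves for Black: none.
Not in check and no legal moves → stalemate.

stalemate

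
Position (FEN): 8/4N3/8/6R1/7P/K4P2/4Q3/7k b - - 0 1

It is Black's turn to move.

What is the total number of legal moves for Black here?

0

Black to move; king on h1.
In check: no.
Legal moves: none.
Count: 0.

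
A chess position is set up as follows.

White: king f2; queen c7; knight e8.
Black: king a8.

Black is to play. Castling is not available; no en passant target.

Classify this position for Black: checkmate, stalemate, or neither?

stalemate

Black to move; black king on a8.
In check: no.
King squares — a7: attacked by Qc7; b7: attacked by Qc7; b8: attacked by Qc7.
Legal moves for Black: none.
Not in check and no legal moves → stalemate.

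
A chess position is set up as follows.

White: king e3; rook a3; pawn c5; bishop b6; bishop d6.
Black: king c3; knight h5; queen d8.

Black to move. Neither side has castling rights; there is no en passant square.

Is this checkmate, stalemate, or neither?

Black to move; black king on c3.
In check: yes, from the white rook on a3.
Legal moves for Black: Kc4, Kb4, Kc2, Kb2.
Black is in check but has 4 legal moves → neither.

neither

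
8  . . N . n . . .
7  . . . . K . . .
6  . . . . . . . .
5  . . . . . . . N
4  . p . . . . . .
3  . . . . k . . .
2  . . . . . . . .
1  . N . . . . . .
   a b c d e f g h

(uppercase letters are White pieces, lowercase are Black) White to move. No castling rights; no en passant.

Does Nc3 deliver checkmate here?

After Nc3: black king on e3; in check: no.
Black is not in check, so this cannot be checkmate.

no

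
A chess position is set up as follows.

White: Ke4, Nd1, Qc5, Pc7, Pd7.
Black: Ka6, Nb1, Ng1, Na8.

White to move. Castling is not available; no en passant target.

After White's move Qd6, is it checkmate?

After Qd6: black king on a6; in check: yes, from the white queen on d6.
Black has 5 legal replies: Kb7, Ka7, Kb5, Ka5, Nb6.
In check but a legal move exists → not checkmate.

no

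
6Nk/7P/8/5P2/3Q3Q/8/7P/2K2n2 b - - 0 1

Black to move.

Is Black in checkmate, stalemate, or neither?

checkmate

Black to move; black king on h8.
In check: yes, from the white queen on d4.
King squares — g7: attacked by Qd4; h7: attacked by Qh4; g8: attacked by Ph7.
Legal moves for Black: none.
In check with no legal moves → checkmate.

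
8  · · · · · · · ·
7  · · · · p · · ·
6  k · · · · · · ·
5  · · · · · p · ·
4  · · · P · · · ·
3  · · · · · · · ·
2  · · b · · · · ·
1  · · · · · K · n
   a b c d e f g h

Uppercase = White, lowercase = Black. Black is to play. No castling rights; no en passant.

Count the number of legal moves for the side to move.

16

Black to move; king on a6.
In check: no.
Legal moves: Kb7, Ka7, Kb6, Kb5, Ka5, Be4, Ba4, Bd3+, Bb3, Bd1, Bb1, Ng3+, Nf2, e6, f4, e5.
Count: 16.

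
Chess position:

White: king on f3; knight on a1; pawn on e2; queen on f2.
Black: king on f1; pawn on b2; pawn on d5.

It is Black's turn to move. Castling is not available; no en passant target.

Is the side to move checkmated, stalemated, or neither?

Black to move; black king on f1.
In check: yes, from the white queen on f2.
King squares — e1: attacked by Qf2; g1: attacked by Qf2; e2: attacked by Qf2; f2: attacked by Kf3; g2: attacked by Qf2.
Legal moves for Black: none.
In check with no legal moves → checkmate.

checkmate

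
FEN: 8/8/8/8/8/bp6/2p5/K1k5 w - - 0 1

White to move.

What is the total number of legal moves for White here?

0

White to move; king on a1.
In check: no.
Legal moves: none.
Count: 0.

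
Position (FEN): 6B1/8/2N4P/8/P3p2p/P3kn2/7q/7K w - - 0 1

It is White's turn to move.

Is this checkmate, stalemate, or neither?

checkmate

White to move; white king on h1.
In check: yes, from the black queen on h2.
King squares — g1: attacked by Qh2; g2: attacked by Qh2; h2: attacked by Nf3.
Legal moves for White: none.
In check with no legal moves → checkmate.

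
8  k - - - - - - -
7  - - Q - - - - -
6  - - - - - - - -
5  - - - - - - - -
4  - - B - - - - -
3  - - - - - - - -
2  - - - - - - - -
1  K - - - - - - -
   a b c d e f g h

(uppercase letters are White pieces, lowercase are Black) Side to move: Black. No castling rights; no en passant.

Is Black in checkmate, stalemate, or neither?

Black to move; black king on a8.
In check: no.
King squares — a7: attacked by Qc7; b7: attacked by Qc7; b8: attacked by Qc7.
Legal moves for Black: none.
Not in check and no legal moves → stalemate.

stalemate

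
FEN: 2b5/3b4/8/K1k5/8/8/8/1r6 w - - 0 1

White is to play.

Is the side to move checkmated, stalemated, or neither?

stalemate

White to move; white king on a5.
In check: no.
King squares — a4: attacked by Bd7; b4: attacked by Rb1; b5: attacked by Rb1; a6: attacked by Bc8; b6: attacked by Rb1.
Legal moves for White: none.
Not in check and no legal moves → stalemate.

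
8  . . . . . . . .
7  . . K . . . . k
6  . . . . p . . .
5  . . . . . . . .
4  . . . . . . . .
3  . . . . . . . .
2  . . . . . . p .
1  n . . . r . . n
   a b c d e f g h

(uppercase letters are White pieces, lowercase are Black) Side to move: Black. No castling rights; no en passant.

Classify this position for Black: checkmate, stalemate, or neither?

neither

Black to move; black king on h7.
In check: no.
Legal moves for Black include: Kh8, Kg8, Kg7, Kh6, Kg6, Ng3, Nf2, Re5, Re4, Re3, Re2, Rg1, Rf1, Rd1, Rc1+, Rb1, Nb3, Nc2, ... (list truncated; more exist).
Black has legal moves and is not in check → neither.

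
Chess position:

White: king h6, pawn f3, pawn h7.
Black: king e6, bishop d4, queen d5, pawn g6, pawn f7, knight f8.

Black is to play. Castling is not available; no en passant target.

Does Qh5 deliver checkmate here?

After Qh5: white king on h6; in check: yes, from the black queen on h5.
King squares — g5: attacked by Qh5; h5: attacked by Pg6; g6: attacked by Qh5; g7: attacked by Bd4; h7: own pawn.
White has no legal moves → checkmate.

yes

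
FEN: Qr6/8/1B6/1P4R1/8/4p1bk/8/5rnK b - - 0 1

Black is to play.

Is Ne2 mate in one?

After Ne2: white king on h1; in check: yes, from the black rook on f1.
King squares — g1: attacked by Rf1; g2: attacked by Kh3; h2: attacked by Bg3.
White has no legal moves → checkmate.

yes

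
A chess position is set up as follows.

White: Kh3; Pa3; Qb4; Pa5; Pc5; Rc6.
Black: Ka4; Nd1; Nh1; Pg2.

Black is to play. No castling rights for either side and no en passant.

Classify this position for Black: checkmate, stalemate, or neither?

Black to move; black king on a4.
In check: yes, from the white queen on b4.
King squares — a3: attacked by Qb4; b3: attacked by Qb4; b4: attacked by Pa3; a5: attacked by Qb4; b5: attacked by Qb4.
Legal moves for Black: none.
In check with no legal moves → checkmate.

checkmate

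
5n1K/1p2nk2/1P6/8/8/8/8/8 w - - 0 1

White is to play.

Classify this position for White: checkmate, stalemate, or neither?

White to move; white king on h8.
In check: no.
King squares — g7: attacked by Kf7; h7: attacked by Nf8; g8: attacked by Ne7.
Legal moves for White: none.
Not in check and no legal moves → stalemate.

stalemate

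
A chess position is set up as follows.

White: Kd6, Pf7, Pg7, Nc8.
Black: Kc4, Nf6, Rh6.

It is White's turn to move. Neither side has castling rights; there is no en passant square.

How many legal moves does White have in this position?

16

White to move; king on d6.
In check: no.
Legal moves: Ne7, Na7, Nb6+, Ke7, Kc7, Ke6, Kc6, Ke5, g8=Q, g8=R, g8=B, g8=N, f8=Q, f8=R, f8=B, f8=N.
Count: 16.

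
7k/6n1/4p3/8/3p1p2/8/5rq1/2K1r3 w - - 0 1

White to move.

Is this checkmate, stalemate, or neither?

checkmate

White to move; white king on c1.
In check: yes, from the black rook on e1.
King squares — b1: attacked by Re1; d1: attacked by Re1; b2: attacked by Rf2; c2: attacked by Rf2; d2: attacked by Rf2.
Legal moves for White: none.
In check with no legal moves → checkmate.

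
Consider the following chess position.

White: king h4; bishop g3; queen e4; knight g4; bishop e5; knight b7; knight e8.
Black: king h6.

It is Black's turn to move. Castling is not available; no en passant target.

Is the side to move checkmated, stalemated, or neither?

Black to move; black king on h6.
In check: yes, from the white knight on g4.
King squares — g5: attacked by Kh4; h5: attacked by Kh4; g6: attacked by Qe4; g7: attacked by Be5; h7: attacked by Qe4.
Legal moves for Black: none.
In check with no legal moves → checkmate.

checkmate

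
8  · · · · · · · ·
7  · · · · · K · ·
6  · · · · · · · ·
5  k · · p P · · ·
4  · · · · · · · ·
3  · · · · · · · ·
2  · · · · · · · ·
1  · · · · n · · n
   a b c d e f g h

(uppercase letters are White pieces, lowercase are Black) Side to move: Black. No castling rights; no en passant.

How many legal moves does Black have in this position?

Black to move; king on a5.
In check: no.
Legal moves: Kb6, Ka6, Kb5, Kb4, Ka4, Ng3, Nf2, Nf3, Nd3, Ng2, Nc2, d4.
Count: 12.

12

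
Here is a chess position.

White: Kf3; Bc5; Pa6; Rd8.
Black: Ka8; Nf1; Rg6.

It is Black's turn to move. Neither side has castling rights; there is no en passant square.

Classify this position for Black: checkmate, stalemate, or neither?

Black to move; black king on a8.
In check: yes, from the white rook on d8.
King squares — a7: attacked by Bc5; b7: attacked by Pa6; b8: attacked by Rd8.
Legal moves for Black: none.
In check with no legal moves → checkmate.

checkmate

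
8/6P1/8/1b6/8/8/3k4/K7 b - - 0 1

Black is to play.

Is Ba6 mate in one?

no

After Ba6: white king on a1; in check: no.
White is not in check, so this cannot be checkmate.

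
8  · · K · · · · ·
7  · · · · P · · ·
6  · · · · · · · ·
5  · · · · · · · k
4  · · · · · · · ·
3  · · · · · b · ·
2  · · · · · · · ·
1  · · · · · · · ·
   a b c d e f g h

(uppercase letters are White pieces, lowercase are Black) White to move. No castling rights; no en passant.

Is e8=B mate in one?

After e8=B: black king on h5; in check: yes, from the white bishop on e8.
Black has 4 legal replies: Kh6, Kg5, Kh4, Kg4.
In check but a legal move exists → not checkmate.

no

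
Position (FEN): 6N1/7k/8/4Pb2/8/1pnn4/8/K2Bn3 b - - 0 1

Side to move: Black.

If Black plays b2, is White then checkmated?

After b2: white king on a1; in check: yes, from the black pawn on b2.
King squares — b1: attacked by Nc3; a2: attacked by Nc3; b2: attacked by Nd3.
White has no legal moves → checkmate.

yes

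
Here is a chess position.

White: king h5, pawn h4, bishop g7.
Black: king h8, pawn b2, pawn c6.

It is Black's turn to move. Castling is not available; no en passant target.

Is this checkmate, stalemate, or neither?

neither

Black to move; black king on h8.
In check: yes, from the white bishop on g7.
King squares — g7: available; h7: available; g8: available.
Legal moves for Black: Kg8, Kh7, Kxg7.
Black is in check but has 3 legal moves → neither.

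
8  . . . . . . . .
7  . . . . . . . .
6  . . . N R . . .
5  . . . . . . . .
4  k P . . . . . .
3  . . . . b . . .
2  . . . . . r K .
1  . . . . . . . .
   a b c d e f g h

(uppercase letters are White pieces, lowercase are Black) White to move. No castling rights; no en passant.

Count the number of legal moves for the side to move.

White to move; king on g2.
In check: yes, from the black rook on f2.
Legal moves: Kh3, Kg3, Kh1, Kg1.
Count: 4.

4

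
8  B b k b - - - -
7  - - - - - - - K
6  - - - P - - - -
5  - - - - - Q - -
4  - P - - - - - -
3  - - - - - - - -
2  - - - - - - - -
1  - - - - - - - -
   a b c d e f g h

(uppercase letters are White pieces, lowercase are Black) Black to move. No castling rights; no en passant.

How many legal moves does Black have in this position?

Black to move; king on c8.
In check: yes, from the white queen on f5.
Legal moves: none.
Count: 0.

0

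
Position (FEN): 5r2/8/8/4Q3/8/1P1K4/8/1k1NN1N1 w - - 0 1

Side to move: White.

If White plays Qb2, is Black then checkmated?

yes

After Qb2: black king on b1; in check: yes, from the white queen on b2.
King squares — a1: attacked by Qb2; c1: attacked by Qb2; a2: attacked by Qb2; b2: attacked by Nd1; c2: attacked by Ne1.
Black has no legal moves → checkmate.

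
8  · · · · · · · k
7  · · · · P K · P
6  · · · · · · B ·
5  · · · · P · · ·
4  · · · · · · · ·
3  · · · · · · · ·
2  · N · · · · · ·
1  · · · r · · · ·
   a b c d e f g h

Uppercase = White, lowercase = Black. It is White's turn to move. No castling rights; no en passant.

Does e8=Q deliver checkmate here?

yes

After e8=Q: black king on h8; in check: yes, from the white queen on e8.
King squares — g7: attacked by Kf7; h7: attacked by Bg6; g8: attacked by Kf7.
Black has no legal moves → checkmate.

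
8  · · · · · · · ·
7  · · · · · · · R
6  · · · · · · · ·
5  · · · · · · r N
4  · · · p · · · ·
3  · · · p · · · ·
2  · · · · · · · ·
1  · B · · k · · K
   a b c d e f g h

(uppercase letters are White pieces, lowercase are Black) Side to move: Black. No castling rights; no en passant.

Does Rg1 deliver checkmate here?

After Rg1: white king on h1; in check: yes, from the black rook on g1.
White has 2 legal replies: Kh2, Kxg1.
In check but a legal move exists → not checkmate.

no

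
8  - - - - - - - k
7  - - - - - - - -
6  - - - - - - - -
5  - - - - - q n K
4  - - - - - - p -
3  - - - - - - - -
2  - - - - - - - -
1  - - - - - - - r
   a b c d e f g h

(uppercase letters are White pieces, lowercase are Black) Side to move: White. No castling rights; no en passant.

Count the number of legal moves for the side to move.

White to move; king on h5.
In check: yes, from the black rook on h1.
Legal moves: none.
Count: 0.

0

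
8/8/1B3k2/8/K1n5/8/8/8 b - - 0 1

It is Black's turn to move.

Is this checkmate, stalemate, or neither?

neither

Black to move; black king on f6.
In check: no.
Legal moves for Black: Kg7, Kf7, Ke7, Kg6, Ke6, Kg5, Kf5, Ke5, Nd6, Nxb6+, Ne5, Na5, Ne3, Na3, Nd2, Nb2+.
Black has 16 legal moves and is not in check → neither.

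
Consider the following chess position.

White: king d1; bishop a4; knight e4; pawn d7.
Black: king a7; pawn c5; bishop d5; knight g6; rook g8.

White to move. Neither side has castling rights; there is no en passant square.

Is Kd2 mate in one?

no

After Kd2: black king on a7; in check: no.
Black is not in check, so this cannot be checkmate.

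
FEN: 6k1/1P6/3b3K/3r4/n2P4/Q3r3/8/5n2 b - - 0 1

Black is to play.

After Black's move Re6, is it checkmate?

yes

After Re6: white king on h6; in check: yes, from the black rook on e6.
King squares — g5: attacked by Rd5; h5: attacked by Rd5; g6: attacked by Re6; g7: attacked by Kg8; h7: attacked by Kg8.
White has no legal moves → checkmate.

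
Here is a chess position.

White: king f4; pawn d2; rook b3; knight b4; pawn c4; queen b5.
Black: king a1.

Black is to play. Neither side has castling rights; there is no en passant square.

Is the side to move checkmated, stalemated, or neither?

stalemate

Black to move; black king on a1.
In check: no.
King squares — b1: attacked by Rb3; a2: attacked by Nb4; b2: attacked by Rb3.
Legal moves for Black: none.
Not in check and no legal moves → stalemate.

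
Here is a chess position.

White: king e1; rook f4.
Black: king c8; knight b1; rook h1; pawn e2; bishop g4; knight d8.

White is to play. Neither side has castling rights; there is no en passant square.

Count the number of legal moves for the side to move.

2

White to move; king on e1.
In check: yes, from the black rook on h1.
Legal moves: Kf2, Rf1.
Count: 2.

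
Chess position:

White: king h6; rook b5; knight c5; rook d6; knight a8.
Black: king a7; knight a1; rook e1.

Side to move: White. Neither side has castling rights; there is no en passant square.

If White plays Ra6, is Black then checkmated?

yes

After Ra6: black king on a7; in check: yes, from the white rook on a6.
King squares — a6: attacked by Nc5; b6: attacked by Rb5; b7: attacked by Rb5; a8: attacked by Ra6; b8: attacked by Rb5.
Black has no legal moves → checkmate.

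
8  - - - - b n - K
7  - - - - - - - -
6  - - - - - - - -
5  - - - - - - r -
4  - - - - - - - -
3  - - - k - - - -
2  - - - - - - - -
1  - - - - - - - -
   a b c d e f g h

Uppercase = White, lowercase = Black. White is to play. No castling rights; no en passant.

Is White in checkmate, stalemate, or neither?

stalemate

White to move; white king on h8.
In check: no.
King squares — g7: attacked by Rg5; h7: attacked by Nf8; g8: attacked by Rg5.
Legal moves for White: none.
Not in check and no legal moves → stalemate.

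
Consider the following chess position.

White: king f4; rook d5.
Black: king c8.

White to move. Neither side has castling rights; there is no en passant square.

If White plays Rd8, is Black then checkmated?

no

After Rd8: black king on c8; in check: yes, from the white rook on d8.
Black has 3 legal replies: Kxd8, Kc7, Kb7.
In check but a legal move exists → not checkmate.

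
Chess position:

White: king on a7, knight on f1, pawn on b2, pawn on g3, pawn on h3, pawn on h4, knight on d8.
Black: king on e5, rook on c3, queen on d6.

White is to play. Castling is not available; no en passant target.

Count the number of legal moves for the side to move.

14

White to move; king on a7.
In check: no.
Legal moves: Nf7+, Nb7, Ne6, Nc6+, Ka8, Kb7, Ne3, Nh2, Nd2, bxc3, h5, g4, b3, b4.
Count: 14.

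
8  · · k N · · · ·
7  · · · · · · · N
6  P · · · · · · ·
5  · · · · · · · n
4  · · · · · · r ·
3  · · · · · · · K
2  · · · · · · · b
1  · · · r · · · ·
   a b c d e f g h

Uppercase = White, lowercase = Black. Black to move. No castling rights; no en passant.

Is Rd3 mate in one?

After Rd3: white king on h3; in check: yes, from the black rook on d3.
White has 2 legal replies: Kxg4, Kxh2.
In check but a legal move exists → not checkmate.

no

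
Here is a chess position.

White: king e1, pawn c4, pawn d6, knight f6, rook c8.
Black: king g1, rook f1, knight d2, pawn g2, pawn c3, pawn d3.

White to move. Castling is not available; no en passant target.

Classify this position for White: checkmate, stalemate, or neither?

checkmate

White to move; white king on e1.
In check: yes, from the black rook on f1.
King squares — d1: attacked by Rf1; f1: attacked by Kg1; d2: attacked by Pc3; e2: attacked by Pd3; f2: attacked by Rf1.
Legal moves for White: none.
In check with no legal moves → checkmate.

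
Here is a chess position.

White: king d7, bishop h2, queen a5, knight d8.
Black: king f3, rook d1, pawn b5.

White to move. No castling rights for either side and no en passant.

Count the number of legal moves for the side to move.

8

White to move; king on d7.
In check: yes, from the black rook on d1.
Legal moves: Ke8, Kc8, Ke7, Kc7, Ke6, Kc6, Qd2, Bd6.
Count: 8.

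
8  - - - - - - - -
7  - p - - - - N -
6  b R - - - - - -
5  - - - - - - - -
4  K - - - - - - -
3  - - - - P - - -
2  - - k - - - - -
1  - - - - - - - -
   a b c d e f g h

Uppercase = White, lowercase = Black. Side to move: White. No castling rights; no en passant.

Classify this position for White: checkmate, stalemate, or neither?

White to move; white king on a4.
In check: no.
Legal moves for White include: Ne8, Ne6, Nh5, Nf5, Rxb7, Rh6, Rg6, Rf6, Re6, Rd6, Rc6+, Rxa6, Rb5, Rb4, Rb3, Rb2+, Rb1, Ka5, ... (list truncated; more exist).
White has legal moves and is not in check → neither.

neither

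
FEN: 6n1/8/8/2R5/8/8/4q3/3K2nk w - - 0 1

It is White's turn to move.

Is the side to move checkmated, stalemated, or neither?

White to move; white king on d1.
In check: yes, from the black queen on e2.
King squares — c1: available; e1: attacked by Qe2; c2: attacked by Qe2; d2: attacked by Qe2; e2: attacked by Ng1.
Legal moves for White: Kc1.
White is in check but has 1 legal move → neither.

neither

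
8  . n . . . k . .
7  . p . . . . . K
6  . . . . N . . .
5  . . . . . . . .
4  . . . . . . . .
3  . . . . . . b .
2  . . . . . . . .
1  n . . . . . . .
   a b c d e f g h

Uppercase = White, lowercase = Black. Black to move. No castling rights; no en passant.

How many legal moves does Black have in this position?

3

Black to move; king on f8.
In check: yes, from the white knight on e6.
Legal moves: Ke8, Kf7, Ke7.
Count: 3.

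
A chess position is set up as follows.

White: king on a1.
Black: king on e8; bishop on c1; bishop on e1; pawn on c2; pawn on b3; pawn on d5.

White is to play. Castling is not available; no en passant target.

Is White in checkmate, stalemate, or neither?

White to move; white king on a1.
In check: no.
King squares — b1: attacked by Pc2; a2: attacked by Pb3; b2: attacked by Bc1.
Legal moves for White: none.
Not in check and no legal moves → stalemate.

stalemate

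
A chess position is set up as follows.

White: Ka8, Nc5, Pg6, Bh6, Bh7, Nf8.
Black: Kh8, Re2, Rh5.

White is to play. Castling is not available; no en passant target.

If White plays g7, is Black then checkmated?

After g7: black king on h8; in check: yes, from the white pawn on g7.
King squares — g7: attacked by Bh6; h7: attacked by Nf8; g8: attacked by Bh7.
Black has no legal moves → checkmate.

yes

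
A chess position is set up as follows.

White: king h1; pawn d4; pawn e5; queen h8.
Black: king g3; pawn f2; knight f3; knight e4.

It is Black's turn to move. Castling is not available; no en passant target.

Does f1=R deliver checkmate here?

yes

After f1=R: white king on h1; in check: yes, from the black rook on f1.
King squares — g1: attacked by Rf1; g2: attacked by Kg3; h2: attacked by Nf3.
White has no legal moves → checkmate.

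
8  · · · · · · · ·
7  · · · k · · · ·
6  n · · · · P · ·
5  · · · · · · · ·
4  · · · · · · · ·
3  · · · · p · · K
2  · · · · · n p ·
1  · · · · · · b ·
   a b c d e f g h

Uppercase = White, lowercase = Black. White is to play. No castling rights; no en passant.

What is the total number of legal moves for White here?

White to move; king on h3.
In check: yes, from the black knight on f2.
Legal moves: Kh4, Kg3, Kxg2.
Count: 3.

3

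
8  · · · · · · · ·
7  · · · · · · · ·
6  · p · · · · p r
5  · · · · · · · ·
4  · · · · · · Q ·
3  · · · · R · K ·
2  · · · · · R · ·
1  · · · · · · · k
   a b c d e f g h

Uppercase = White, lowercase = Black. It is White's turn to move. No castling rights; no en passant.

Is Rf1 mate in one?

After Rf1: black king on h1; in check: yes, from the white rook on f1.
King squares — g1: attacked by Rf1; g2: attacked by Kg3; h2: attacked by Kg3.
Black has no legal moves → checkmate.

yes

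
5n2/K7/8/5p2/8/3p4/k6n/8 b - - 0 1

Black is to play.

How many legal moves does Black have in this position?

Black to move; king on a2.
In check: no.
Legal moves: Nh7, Nd7, Ng6, Ne6, Ng4, Nf3, Nf1, Kb3, Ka3, Kb2, Kb1, Ka1, f4, d2.
Count: 14.

14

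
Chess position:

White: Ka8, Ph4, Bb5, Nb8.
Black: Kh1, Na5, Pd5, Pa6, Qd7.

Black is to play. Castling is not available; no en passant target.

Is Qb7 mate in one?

yes

After Qb7: white king on a8; in check: yes, from the black queen on b7.
King squares — a7: attacked by Qb7; b7: attacked by Na5; b8: own knight.
White has no legal moves → checkmate.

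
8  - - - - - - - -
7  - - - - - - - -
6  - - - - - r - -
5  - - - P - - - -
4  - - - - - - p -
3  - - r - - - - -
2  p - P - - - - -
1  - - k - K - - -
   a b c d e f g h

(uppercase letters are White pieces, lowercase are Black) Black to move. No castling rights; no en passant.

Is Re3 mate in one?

After Re3: white king on e1; in check: yes, from the black rook on e3.
King squares — d1: attacked by Kc1; f1: attacked by Rf6; d2: attacked by Kc1; e2: attacked by Re3; f2: attacked by Rf6.
White has no legal moves → checkmate.

yes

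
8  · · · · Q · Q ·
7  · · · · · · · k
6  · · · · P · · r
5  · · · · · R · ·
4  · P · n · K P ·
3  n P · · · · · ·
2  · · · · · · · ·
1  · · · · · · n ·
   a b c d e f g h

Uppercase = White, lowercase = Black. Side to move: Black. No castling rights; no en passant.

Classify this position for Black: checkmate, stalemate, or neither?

Black to move; black king on h7.
In check: yes, from the white queen on g8.
King squares — g6: attacked by Qe8; h6: own rook; g7: attacked by Qg8; g8: attacked by Qe8; h8: attacked by Qg8.
Legal moves for Black: none.
In check with no legal moves → checkmate.

checkmate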